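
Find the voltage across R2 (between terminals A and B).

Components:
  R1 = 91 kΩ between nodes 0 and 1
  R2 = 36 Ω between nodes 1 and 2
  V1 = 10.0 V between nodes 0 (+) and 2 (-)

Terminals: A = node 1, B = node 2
R1 and R2 are in series across V1 (node 0 → node 1 → node 2), and the output A–B is taken across R2, so this is a voltage divider.
Series current: I = V1/(R1 + R2) = 10/(91000 + 36) = 10/91040 = 0.0001098 A
V_R2 = I × R2 = V1 × R2/(R1 + R2) = 10 × 36/91040 = 0.003954 V

Final answer: 0.003954 V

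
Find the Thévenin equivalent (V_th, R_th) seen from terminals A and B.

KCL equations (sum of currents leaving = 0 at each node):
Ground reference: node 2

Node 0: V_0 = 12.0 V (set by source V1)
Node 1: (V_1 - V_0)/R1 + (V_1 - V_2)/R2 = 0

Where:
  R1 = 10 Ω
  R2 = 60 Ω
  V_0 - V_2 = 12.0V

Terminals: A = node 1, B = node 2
Step 1 — V_th is the open-circuit voltage V_A - V_B (nothing connected across the terminals).
Nodal analysis, taking node 2 as the 0 V reference.
Source V1 fixes V_0 = 12 V.
KCL at each unknown node (sum of currents leaving = 0; resistances in Ω):
  Node 1: (V_1 - 12)/10 + (V_1 - 0)/60 = 0
Collecting terms: 0.1167 × V_1 = 1.2  =>  V_1 = 10.29 V
V_th = V_1 - V_2 = 10.29 - 0 = 10.29 V
Step 2 — R_th: zero the source — replace V1 by a short circuit (node 2 merges into node 0) — and find the resistance seen between A (node 1) and B (node 0).
Reduce the network between node 1 (A) and node 0 (B) by series/parallel combination:
  Rp1 = R1 ‖ R2 (parallel, both between nodes 0 and 1) = 1/(1/10 + 1/60) = 8.571 Ω
R_th = 8.571 Ω

Final answer: V_th = 10.29 V, R_th = 8.571 Ω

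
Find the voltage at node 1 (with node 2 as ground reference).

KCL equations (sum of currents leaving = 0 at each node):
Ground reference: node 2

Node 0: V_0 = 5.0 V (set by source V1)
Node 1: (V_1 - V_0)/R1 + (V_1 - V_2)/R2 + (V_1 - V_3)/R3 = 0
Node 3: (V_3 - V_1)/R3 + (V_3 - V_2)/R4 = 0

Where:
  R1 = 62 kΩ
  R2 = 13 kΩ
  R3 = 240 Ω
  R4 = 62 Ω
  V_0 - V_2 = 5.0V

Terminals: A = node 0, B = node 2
Nodal analysis, taking node 2 as the 0 V reference.
Source V1 fixes V_0 = 5 V.
KCL at each unknown node (sum of currents leaving = 0; resistances in Ω):
  Node 1: (V_1 - 5)/62000 + (V_1 - 0)/13000 + (V_1 - V_3)/240 = 0
  Node 3: (V_3 - V_1)/240 + (V_3 - 0)/62 = 0
Collecting terms (coefficients in siemens):
  0.00426·V_1 - 0.004167·V_3 = 0.00008065
  0.0203·V_3 - 0.004167·V_1 = 0
Determinant D = (0.00426)(0.0203) - (-0.004167)(-0.004167) = 0.00006909
V_1 = [(0.00008065)(0.0203) - (-0.004167)(0)]/D = 0.02369 V
V_3 = [(0.00426)(0) - (0.00008065)(-0.004167)]/D = 0.004863 V
The requested potential is V_1 = 0.02369 V.

Final answer: V_1 = 0.02369 V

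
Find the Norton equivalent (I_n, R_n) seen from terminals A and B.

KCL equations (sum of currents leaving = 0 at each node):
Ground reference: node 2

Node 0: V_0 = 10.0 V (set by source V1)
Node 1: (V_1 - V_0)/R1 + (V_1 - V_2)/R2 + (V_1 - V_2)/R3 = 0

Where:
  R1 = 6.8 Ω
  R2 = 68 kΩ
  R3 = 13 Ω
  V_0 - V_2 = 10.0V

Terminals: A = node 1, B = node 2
Find the Thévenin equivalent first; then I_n = V_th/R_th and R_n = R_th.
Step 1 — V_th is the open-circuit voltage V_A - V_B (nothing connected across the terminals).
Nodal analysis, taking node 2 as the 0 V reference.
Source V1 fixes V_0 = 10 V.
KCL at each unknown node (sum of currents leaving = 0; resistances in Ω):
  Node 1: (V_1 - 10)/6.8 + (V_1 - 0)/68000 + (V_1 - 0)/13 = 0
Collecting terms: 0.224 × V_1 = 1.471  =>  V_1 = 6.565 V
V_th = V_1 - V_2 = 6.565 - 0 = 6.565 V
Step 2 — R_th: zero the source — replace V1 by a short circuit (node 2 merges into node 0) — and find the resistance seen between A (node 1) and B (node 0).
Reduce the network between node 1 (A) and node 0 (B) by series/parallel combination:
  Rp1 = R1 ‖ R2 ‖ R3 (parallel, all between nodes 0 and 1) = 1/(1/6.8 + 1/68000 + 1/13) = 4.464 Ω
R_th = 4.464 Ω
I_n = V_th/R_th = 6.565/4.464 = 1.471 A, and R_n = R_th = 4.464 Ω

Final answer: I_n = 1.471 A, R_n = 4.464 Ω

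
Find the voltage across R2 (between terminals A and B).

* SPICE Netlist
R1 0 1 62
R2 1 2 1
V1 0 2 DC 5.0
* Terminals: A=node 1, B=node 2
R1 and R2 are in series across V1 (node 0 → node 1 → node 2), and the output A–B is taken across R2, so this is a voltage divider.
Series current: I = V1/(R1 + R2) = 5/(62 + 1) = 5/63 = 0.07937 A
V_R2 = I × R2 = V1 × R2/(R1 + R2) = 5 × 1/63 = 0.07937 V

Final answer: 0.07937 V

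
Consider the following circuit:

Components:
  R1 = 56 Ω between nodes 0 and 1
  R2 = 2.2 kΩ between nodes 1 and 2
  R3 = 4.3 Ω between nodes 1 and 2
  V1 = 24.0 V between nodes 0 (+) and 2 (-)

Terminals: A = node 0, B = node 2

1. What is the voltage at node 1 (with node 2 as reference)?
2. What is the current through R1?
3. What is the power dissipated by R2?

Nodal analysis, taking node 2 as the 0 V reference.
Source V1 fixes V_0 = 24 V.
KCL at each unknown node (sum of currents leaving = 0; resistances in Ω):
  Node 1: (V_1 - 24)/56 + (V_1 - 0)/2200 + (V_1 - 0)/4.3 = 0
Collecting terms: 0.2509 × V_1 = 0.4286  =>  V_1 = 1.708 V
Part 1:
  Read off the nodal solution: V_1 = 1.708 V
Part 2:
  I_R1 = (V_0 - V_1)/R1 = (24 - 1.708)/56 = 0.3981 A
  Magnitude: I_R1 = 0.3981 A
Part 3:
  I_R2 = (V_1 - V_2)/R2 = (1.708 - 0)/2200 = 0.0007765 A
  P_R2 = I_R2² × R2 = (0.0007765)² × 2200 = 0.001327 W

Final answers:
1. V_1 = 1.708 V
2. I_R1 = 0.3981 A
3. P_R2 = 0.001327 W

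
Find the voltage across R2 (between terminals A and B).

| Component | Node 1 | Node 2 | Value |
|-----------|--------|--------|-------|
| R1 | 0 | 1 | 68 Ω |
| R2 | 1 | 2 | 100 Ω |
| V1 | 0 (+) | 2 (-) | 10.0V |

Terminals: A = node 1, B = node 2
R1 and R2 are in series across V1 (node 0 → node 1 → node 2), and the output A–B is taken across R2, so this is a voltage divider.
Series current: I = V1/(R1 + R2) = 10/(68 + 100) = 10/168 = 0.05952 A
V_R2 = I × R2 = V1 × R2/(R1 + R2) = 10 × 100/168 = 5.952 V

Final answer: 5.952 V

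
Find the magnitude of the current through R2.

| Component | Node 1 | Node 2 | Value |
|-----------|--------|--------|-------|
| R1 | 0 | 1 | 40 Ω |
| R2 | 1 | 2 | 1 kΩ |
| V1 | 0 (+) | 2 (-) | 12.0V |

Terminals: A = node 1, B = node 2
Nodal analysis, taking node 2 as the 0 V reference.
Source V1 fixes V_0 = 12 V.
KCL at each unknown node (sum of currents leaving = 0; resistances in Ω):
  Node 1: (V_1 - 12)/40 + (V_1 - 0)/1000 = 0
Collecting terms: 0.026 × V_1 = 0.3  =>  V_1 = 11.54 V
I_R2 = (V_1 - V_2)/R2 = (11.54 - 0)/1000 = 0.01154 A
|I_R2| = 0.01154 A

Final answer: |I_R2| = 0.01154 A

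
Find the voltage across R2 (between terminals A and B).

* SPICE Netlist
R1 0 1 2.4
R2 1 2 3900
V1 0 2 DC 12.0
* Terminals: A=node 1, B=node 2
R1 and R2 are in series across V1 (node 0 → node 1 → node 2), and the output A–B is taken across R2, so this is a voltage divider.
Series current: I = V1/(R1 + R2) = 12/(2.4 + 3900) = 12/3902 = 0.003075 A
V_R2 = I × R2 = V1 × R2/(R1 + R2) = 12 × 3900/3902 = 11.99 V

Final answer: 11.99 V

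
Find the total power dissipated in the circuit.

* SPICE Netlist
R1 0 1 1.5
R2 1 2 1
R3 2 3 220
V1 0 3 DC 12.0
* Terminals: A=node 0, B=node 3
Nodal analysis, taking node 3 as the 0 V reference.
Source V1 fixes V_0 = 12 V.
KCL at each unknown node (sum of currents leaving = 0; resistances in Ω):
  Node 1: (V_1 - 12)/1.5 + (V_1 - V_2)/1 = 0
  Node 2: (V_2 - V_1)/1 + (V_2 - 0)/220 = 0
Collecting terms (coefficients in siemens):
  1.667·V_1 - 1·V_2 = 8
  1.005·V_2 - 1·V_1 = 0
Determinant D = (1.667)(1.005) - (-1)(-1) = 0.6742
V_1 = [(8)(1.005) - (-1)(0)]/D = 11.92 V
V_2 = [(1.667)(0) - (8)(-1)]/D = 11.87 V
Power in each resistor, P = (ΔV)²/R:
  P_R1 = (12 - 11.92)²/1.5 = 0.004363 W
  P_R2 = (11.92 - 11.87)²/1 = 0.002909 W
  P_R3 = (11.87 - 0)²/220 = 0.6399 W
P_total = P_R1 + P_R2 + P_R3 = 0.6472 W

Final answer: 0.6472 W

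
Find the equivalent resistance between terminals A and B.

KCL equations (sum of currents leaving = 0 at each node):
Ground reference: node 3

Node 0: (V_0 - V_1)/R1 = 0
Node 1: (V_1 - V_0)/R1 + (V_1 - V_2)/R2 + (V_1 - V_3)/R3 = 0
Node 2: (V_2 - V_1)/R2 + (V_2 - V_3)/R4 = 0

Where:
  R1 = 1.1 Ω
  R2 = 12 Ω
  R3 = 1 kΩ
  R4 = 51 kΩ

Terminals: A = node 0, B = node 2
Reduce the network between node 0 (A) and node 2 (B) by series/parallel combination:
  Rs1 = R3 + R4 (series, joined only at node 3) = 1000 + 51000 = 52000 Ω
  Rp1 = R2 ‖ Rs1 (parallel, both between nodes 1 and 2) = 1/(1/12 + 1/52000) = 12 Ω
  Rs2 = R1 + Rp1 (series, joined only at node 1) = 1.1 + 12 = 13.1 Ω
R_eq = 13.1 Ω

Final answer: 13.1 Ω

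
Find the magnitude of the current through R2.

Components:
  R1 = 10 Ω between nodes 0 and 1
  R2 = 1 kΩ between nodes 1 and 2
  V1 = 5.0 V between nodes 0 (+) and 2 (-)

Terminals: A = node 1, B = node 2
Nodal analysis, taking node 2 as the 0 V reference.
Source V1 fixes V_0 = 5 V.
KCL at each unknown node (sum of currents leaving = 0; resistances in Ω):
  Node 1: (V_1 - 5)/10 + (V_1 - 0)/1000 = 0
Collecting terms: 0.101 × V_1 = 0.5  =>  V_1 = 4.95 V
I_R2 = (V_1 - V_2)/R2 = (4.95 - 0)/1000 = 0.00495 A
|I_R2| = 0.00495 A

Final answer: |I_R2| = 0.00495 A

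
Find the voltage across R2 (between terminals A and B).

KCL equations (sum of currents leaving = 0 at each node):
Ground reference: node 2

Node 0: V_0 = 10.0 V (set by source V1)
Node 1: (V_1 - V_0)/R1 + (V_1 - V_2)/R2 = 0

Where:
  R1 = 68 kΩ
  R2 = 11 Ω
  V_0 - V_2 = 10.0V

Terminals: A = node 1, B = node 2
R1 and R2 are in series across V1 (node 0 → node 1 → node 2), and the output A–B is taken across R2, so this is a voltage divider.
Series current: I = V1/(R1 + R2) = 10/(68000 + 11) = 10/68010 = 0.000147 A
V_R2 = I × R2 = V1 × R2/(R1 + R2) = 10 × 11/68010 = 0.001617 V

Final answer: 0.001617 V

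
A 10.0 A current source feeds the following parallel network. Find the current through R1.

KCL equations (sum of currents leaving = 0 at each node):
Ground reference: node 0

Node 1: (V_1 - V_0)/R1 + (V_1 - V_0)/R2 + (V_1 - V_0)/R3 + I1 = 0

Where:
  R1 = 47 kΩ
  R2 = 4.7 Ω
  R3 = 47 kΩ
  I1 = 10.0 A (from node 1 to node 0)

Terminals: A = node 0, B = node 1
All resistors sit directly between nodes 0 and 1, so they are in parallel and share one voltage V; the full source current 10 A splits among them.
1/R_par = 1/47000 + 1/4.7 + 1/47000 = 0.2128 S  =>  R_par = 4.699 Ω
V = I × R_par = 10 × 4.699 = 46.99 V
I_R1 = V/R1 = 46.99/47000 = 0.0009998 A

Final answer: 0.0009998 A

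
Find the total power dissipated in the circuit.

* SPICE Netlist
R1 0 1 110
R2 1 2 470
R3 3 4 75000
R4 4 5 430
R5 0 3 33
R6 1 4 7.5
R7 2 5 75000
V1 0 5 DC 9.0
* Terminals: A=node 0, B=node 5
Nodal analysis, taking node 5 as the 0 V reference.
Source V1 fixes V_0 = 9 V.
KCL at each unknown node (sum of currents leaving = 0; resistances in Ω):
  Node 1: (V_1 - 9)/110 + (V_1 - V_2)/470 + (V_1 - V_4)/7.5 = 0
  Node 2: (V_2 - V_1)/470 + (V_2 - 0)/75000 = 0
  Node 3: (V_3 - V_4)/75000 + (V_3 - 9)/33 = 0
  Node 4: (V_4 - V_3)/75000 + (V_4 - 0)/430 + (V_4 - V_1)/7.5 = 0
Collecting terms (coefficients in siemens):
  0.1446·V_1 - 0.002128·V_2 - 0.1333·V_4 = 0.08182
  0.002141·V_2 - 0.002128·V_1 = 0
  0.03032·V_3 - 0.00001333·V_4 = 0.2727
  0.1357·V_4 - 0.1333·V_1 - 0.00001333·V_3 = 0
Solving these 4 simultaneous equations (Gaussian elimination) gives:
  V_1 = 7.186 V, V_2 = 7.141 V, V_3 = 8.999 V, V_4 = 7.063 V
Power in each resistor, P = (ΔV)²/R:
  P_R1 = (9 - 7.186)²/110 = 0.02993 W
  P_R2 = (7.186 - 7.141)²/470 = 0.000004261 W
  P_R3 = (8.999 - 7.063)²/75000 = 0.00005 W
  P_R4 = (7.063 - 0)²/430 = 0.116 W
  P_R5 = (9 - 8.999)²/33 = 0.000000022 W
  P_R6 = (7.186 - 7.063)²/7.5 = 0.002017 W
  P_R7 = (7.141 - 0)²/75000 = 0.0006799 W
P_total = P_R1 + P_R2 + P_R3 + P_R4 + P_R5 + P_R6 + P_R7 = 0.1487 W

Final answer: 0.1487 W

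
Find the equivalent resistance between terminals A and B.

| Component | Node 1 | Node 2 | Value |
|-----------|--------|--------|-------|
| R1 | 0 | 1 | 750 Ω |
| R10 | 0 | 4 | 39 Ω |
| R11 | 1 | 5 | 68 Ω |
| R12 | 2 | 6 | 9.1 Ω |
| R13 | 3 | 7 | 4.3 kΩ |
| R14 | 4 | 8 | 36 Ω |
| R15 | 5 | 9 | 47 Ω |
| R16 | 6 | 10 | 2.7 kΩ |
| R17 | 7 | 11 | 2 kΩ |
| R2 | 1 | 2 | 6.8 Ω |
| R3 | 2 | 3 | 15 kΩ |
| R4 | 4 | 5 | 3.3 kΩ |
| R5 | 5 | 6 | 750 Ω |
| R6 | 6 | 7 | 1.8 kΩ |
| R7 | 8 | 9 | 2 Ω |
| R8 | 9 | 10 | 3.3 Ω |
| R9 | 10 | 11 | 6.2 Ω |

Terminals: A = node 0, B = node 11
The network is not a plain series/parallel combination. Inject a 1 A test current into terminal A (node 0) and return it from terminal B (node 11); then R_eq = V_A / (1 A).
Nodal analysis, taking node 11 as the 0 V reference.
Current source I_test pushes 1 A into node 0 and draws it out of node 11.
KCL at each unknown node (sum of currents leaving = 0; resistances in Ω):
  Node 0: (V_0 - V_1)/750 + (V_0 - V_4)/39 - 1 = 0
  Node 1: (V_1 - V_0)/750 + (V_1 - V_2)/6.8 + (V_1 - V_5)/68 = 0
  Node 2: (V_2 - V_1)/6.8 + (V_2 - V_3)/15000 + (V_2 - V_6)/9.1 = 0
  Node 3: (V_3 - V_2)/15000 + (V_3 - V_7)/4300 = 0
  Node 4: (V_4 - V_0)/39 + (V_4 - V_5)/3300 + (V_4 - V_8)/36 = 0
  Node 5: (V_5 - V_1)/68 + (V_5 - V_4)/3300 + (V_5 - V_6)/750 + (V_5 - V_9)/47 = 0
  Node 6: (V_6 - V_2)/9.1 + (V_6 - V_5)/750 + (V_6 - V_7)/1800 + (V_6 - V_10)/2700 = 0
  Node 7: (V_7 - V_3)/4300 + (V_7 - V_6)/1800 + (V_7 - 0)/2000 = 0
  Node 8: (V_8 - V_4)/36 + (V_8 - V_9)/2 = 0
  Node 9: (V_9 - V_5)/47 + (V_9 - V_8)/2 + (V_9 - V_10)/3.3 = 0
  Node 10: (V_10 - V_6)/2700 + (V_10 - V_9)/3.3 + (V_10 - 0)/6.2 = 0
Collecting terms (coefficients in siemens):
  0.02697·V_0 - 0.001333·V_1 - 0.02564·V_4 = 1
  0.1631·V_1 - 0.001333·V_0 - 0.1471·V_2 - 0.01471·V_5 = 0
  0.257·V_2 - 0.1471·V_1 - 0.00006667·V_3 - 0.1099·V_6 = 0
  0.0002992·V_3 - 0.00006667·V_2 - 0.0002326·V_7 = 0
  0.05372·V_4 - 0.02564·V_0 - 0.000303·V_5 - 0.02778·V_8 = 0
  0.03762·V_5 - 0.01471·V_1 - 0.000303·V_4 - 0.001333·V_6 - 0.02128·V_9 = 0
  0.1121·V_6 - 0.1099·V_2 - 0.001333·V_5 - 0.0005556·V_7 - 0.0003704·V_10 = 0
  0.001288·V_7 - 0.0002326·V_3 - 0.0005556·V_6 = 0
  0.5278·V_8 - 0.02778·V_4 - 0.5·V_9 = 0
  0.8243·V_9 - 0.02128·V_5 - 0.5·V_8 - 0.303·V_10 = 0
  0.4647·V_10 - 0.0003704·V_6 - 0.303·V_9 = 0
Solving these 11 simultaneous equations (Gaussian elimination) gives:
  V_0 = 79.74 V, V_1 = 17.91 V, V_2 = 17.81 V, V_3 = 11.51 V
  V_4 = 43.95 V, V_5 = 13.32 V, V_6 = 17.68 V, V_7 = 9.703 V
  V_8 = 11.26 V, V_9 = 9.44 V, V_10 = 6.17 V
R_eq = V_0 / 1 A = 79.74 Ω

Final answer: 79.74 Ω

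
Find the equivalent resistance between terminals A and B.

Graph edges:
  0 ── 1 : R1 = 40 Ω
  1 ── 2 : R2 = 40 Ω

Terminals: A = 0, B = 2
Reduce the network between node 0 (A) and node 2 (B) by series/parallel combination:
  Rs1 = R1 + R2 (series, joined only at node 1) = 40 + 40 = 80 Ω
R_eq = 80 Ω

Final answer: 80 Ω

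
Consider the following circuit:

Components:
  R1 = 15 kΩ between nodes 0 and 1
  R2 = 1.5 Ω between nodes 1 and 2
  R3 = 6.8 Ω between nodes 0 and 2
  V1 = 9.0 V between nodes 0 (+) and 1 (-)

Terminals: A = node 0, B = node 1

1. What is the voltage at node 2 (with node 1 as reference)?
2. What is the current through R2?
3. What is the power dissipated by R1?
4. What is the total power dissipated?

Nodal analysis, taking node 1 as the 0 V reference.
Source V1 fixes V_0 = 9 V.
KCL at each unknown node (sum of currents leaving = 0; resistances in Ω):
  Node 2: (V_2 - 0)/1.5 + (V_2 - 9)/6.8 = 0
Collecting terms: 0.8137 × V_2 = 1.324  =>  V_2 = 1.627 V
Part 1:
  Read off the nodal solution: V_2 = 1.627 V
Part 2:
  I_R2 = (V_1 - V_2)/R2 = (0 - 1.627)/1.5 = -1.084 A
  Magnitude: I_R2 = 1.084 A
Part 3:
  I_R1 = (V_0 - V_1)/R1 = (9 - 0)/15000 = 0.0006 A
  P_R1 = I_R1² × R1 = (0.0006)² × 15000 = 0.0054 W
Part 4:
  Power in each resistor, P = (ΔV)²/R:
    P_R1 = (9 - 0)²/15000 = 0.0054 W
    P_R2 = (0 - 1.627)²/1.5 = 1.764 W
    P_R3 = (9 - 1.627)²/6.8 = 7.995 W
  P_total = P_R1 + P_R2 + P_R3 = 9.764 W

Final answers:
1. V_2 = 1.627 V
2. I_R2 = 1.084 A
3. P_R1 = 0.0054 W
4. P_total = 9.764 W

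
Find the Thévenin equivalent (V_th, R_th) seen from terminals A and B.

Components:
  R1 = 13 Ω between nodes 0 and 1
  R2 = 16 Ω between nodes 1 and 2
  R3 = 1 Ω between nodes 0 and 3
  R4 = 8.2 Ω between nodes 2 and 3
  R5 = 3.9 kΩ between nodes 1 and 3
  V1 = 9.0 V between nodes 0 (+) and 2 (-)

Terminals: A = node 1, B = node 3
Step 1 — V_th is the open-circuit voltage V_A - V_B (nothing connected across the terminals).
Nodal analysis, taking node 2 as the 0 V reference.
Source V1 fixes V_0 = 9 V.
KCL at each unknown node (sum of currents leaving = 0; resistances in Ω):
  Node 1: (V_1 - 9)/13 + (V_1 - 0)/16 + (V_1 - V_3)/3900 = 0
  Node 3: (V_3 - 9)/1 + (V_3 - 0)/8.2 + (V_3 - V_1)/3900 = 0
Collecting terms (coefficients in siemens):
  0.1397·V_1 - 0.0002564·V_3 = 0.6923
  1.122·V_3 - 0.0002564·V_1 = 9
Determinant D = (0.1397)(1.122) - (-0.0002564)(-0.0002564) = 0.1567
V_1 = [(0.6923)(1.122) - (-0.0002564)(9)]/D = 4.971 V
V_3 = [(0.1397)(9) - (0.6923)(-0.0002564)]/D = 8.021 V
V_th = V_1 - V_3 = 4.971 - 8.021 = -3.05 V
Step 2 — R_th: zero the source — replace V1 by a short circuit (node 2 merges into node 0) — and find the resistance seen between A (node 1) and B (node 3).
Reduce the network between node 1 (A) and node 3 (B) by series/parallel combination:
  Rp1 = R1 ‖ R2 (parallel, both between nodes 0 and 1) = 1/(1/13 + 1/16) = 7.172 Ω
  Rp2 = R3 ‖ R4 (parallel, both between nodes 0 and 3) = 1/(1/1 + 1/8.2) = 0.8913 Ω
  Rs1 = Rp1 + Rp2 (series, joined only at node 0) = 7.172 + 0.8913 = 8.064 Ω
  Rp3 = R5 ‖ Rs1 (parallel, both between nodes 1 and 3) = 1/(1/3900 + 1/8.064) = 8.047 Ω
R_th = 8.047 Ω

Final answer: V_th = -3.05 V, R_th = 8.047 Ω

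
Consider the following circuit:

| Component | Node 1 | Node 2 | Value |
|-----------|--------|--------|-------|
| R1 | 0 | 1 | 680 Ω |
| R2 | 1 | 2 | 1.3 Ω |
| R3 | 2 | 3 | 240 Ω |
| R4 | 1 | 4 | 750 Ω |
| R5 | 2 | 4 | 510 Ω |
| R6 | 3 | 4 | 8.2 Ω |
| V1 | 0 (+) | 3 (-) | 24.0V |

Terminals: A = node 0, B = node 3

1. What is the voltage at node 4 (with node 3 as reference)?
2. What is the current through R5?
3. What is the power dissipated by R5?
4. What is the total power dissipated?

Nodal analysis, taking node 3 as the 0 V reference.
Source V1 fixes V_0 = 24 V.
KCL at each unknown node (sum of currents leaving = 0; resistances in Ω):
  Node 1: (V_1 - 24)/680 + (V_1 - V_2)/1.3 + (V_1 - V_4)/750 = 0
  Node 2: (V_2 - V_1)/1.3 + (V_2 - 0)/240 + (V_2 - V_4)/510 = 0
  Node 4: (V_4 - V_1)/750 + (V_4 - V_2)/510 + (V_4 - 0)/8.2 = 0
Collecting terms (coefficients in siemens):
  0.772·V_1 - 0.7692·V_2 - 0.001333·V_4 = 0.03529
  0.7754·V_2 - 0.7692·V_1 - 0.001961·V_4 = 0
  0.1252·V_4 - 0.001333·V_1 - 0.001961·V_2 = 0
Solving these 3 simultaneous equations (Gaussian elimination) gives:
  V_1 = 4.012 V, V_2 = 3.981 V, V_4 = 0.105 V
Part 1:
  Read off the nodal solution: V_4 = 0.105 V
Part 2:
  I_R5 = (V_2 - V_4)/R5 = (3.981 - 0.105)/510 = 0.007599 A
  Magnitude: I_R5 = 0.007599 A
Part 3:
  I_R5 = (V_2 - V_4)/R5 = (3.981 - 0.105)/510 = 0.007599 A
  P_R5 = I_R5² × R5 = (0.007599)² × 510 = 0.02945 W
Part 4:
  Power in each resistor, P = (ΔV)²/R:
    P_R1 = (24 - 4.012)²/680 = 0.5875 W
    P_R2 = (4.012 - 3.981)²/1.3 = 0.0007604 W
    P_R3 = (3.981 - 0)²/240 = 0.06602 W
    P_R4 = (4.012 - 0.105)²/750 = 0.02035 W
    P_R5 = (3.981 - 0.105)²/510 = 0.02945 W
    P_R6 = (0 - 0.105)²/8.2 = 0.001345 W
  P_total = P_R1 + P_R2 + P_R3 + P_R4 + P_R5 + P_R6 = 0.7055 W

Final answers:
1. V_4 = 0.105 V
2. I_R5 = 0.007599 A
3. P_R5 = 0.02945 W
4. P_total = 0.7055 W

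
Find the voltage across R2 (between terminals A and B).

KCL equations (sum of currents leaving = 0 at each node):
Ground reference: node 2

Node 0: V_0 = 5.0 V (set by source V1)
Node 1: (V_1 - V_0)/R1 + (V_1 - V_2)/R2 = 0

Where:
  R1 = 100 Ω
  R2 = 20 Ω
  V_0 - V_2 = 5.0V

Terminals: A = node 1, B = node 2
R1 and R2 are in series across V1 (node 0 → node 1 → node 2), and the output A–B is taken across R2, so this is a voltage divider.
Series current: I = V1/(R1 + R2) = 5/(100 + 20) = 5/120 = 0.04167 A
V_R2 = I × R2 = V1 × R2/(R1 + R2) = 5 × 20/120 = 0.8333 V

Final answer: 0.8333 V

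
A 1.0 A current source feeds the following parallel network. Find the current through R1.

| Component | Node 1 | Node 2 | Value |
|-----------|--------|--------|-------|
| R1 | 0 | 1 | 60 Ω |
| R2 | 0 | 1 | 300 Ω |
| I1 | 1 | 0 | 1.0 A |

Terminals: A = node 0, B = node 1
All resistors sit directly between nodes 0 and 1, so they are in parallel and share one voltage V; the full source current 1 A splits among them.
1/R_par = 1/60 + 1/300 = 0.02 S  =>  R_par = 50 Ω
V = I × R_par = 1 × 50 = 50 V
I_R1 = V/R1 = 50/60 = 0.8333 A

Final answer: 0.8333 A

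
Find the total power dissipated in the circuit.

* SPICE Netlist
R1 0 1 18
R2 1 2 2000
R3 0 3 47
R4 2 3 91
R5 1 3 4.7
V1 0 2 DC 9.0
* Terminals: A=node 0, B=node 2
Nodal analysis, taking node 2 as the 0 V reference.
Source V1 fixes V_0 = 9 V.
KCL at each unknown node (sum of currents leaving = 0; resistances in Ω):
  Node 1: (V_1 - 9)/18 + (V_1 - 0)/2000 + (V_1 - V_3)/4.7 = 0
  Node 3: (V_3 - 9)/47 + (V_3 - 0)/91 + (V_3 - V_1)/4.7 = 0
Collecting terms (coefficients in siemens):
  0.2688·V_1 - 0.2128·V_3 = 0.5
  0.245·V_3 - 0.2128·V_1 = 0.1915
Determinant D = (0.2688)(0.245) - (-0.2128)(-0.2128) = 0.0206
V_1 = [(0.5)(0.245) - (-0.2128)(0.1915)]/D = 7.925 V
V_3 = [(0.2688)(0.1915) - (0.5)(-0.2128)]/D = 7.663 V
Power in each resistor, P = (ΔV)²/R:
  P_R1 = (9 - 7.925)²/18 = 0.0642 W
  P_R2 = (7.925 - 0)²/2000 = 0.0314 W
  P_R3 = (9 - 7.663)²/47 = 0.03804 W
  P_R4 = (0 - 7.663)²/91 = 0.6453 W
  P_R5 = (7.925 - 7.663)²/4.7 = 0.01461 W
P_total = P_R1 + P_R2 + P_R3 + P_R4 + P_R5 = 0.7935 W

Final answer: 0.7935 W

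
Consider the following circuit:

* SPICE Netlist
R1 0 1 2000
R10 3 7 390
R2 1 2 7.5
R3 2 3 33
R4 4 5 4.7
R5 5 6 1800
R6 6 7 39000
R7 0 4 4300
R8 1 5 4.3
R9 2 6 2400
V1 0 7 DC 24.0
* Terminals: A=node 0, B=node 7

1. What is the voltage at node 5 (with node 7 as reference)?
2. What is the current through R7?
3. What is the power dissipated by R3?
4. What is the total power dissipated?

Nodal analysis, taking node 7 as the 0 V reference.
Source V1 fixes V_0 = 24 V.
KCL at each unknown node (sum of currents leaving = 0; resistances in Ω):
  Node 1: (V_1 - 24)/2000 + (V_1 - V_2)/7.5 + (V_1 - V_5)/4.3 = 0
  Node 2: (V_2 - V_1)/7.5 + (V_2 - V_3)/33 + (V_2 - V_6)/2400 = 0
  Node 3: (V_3 - V_2)/33 + (V_3 - 0)/390 = 0
  Node 4: (V_4 - V_5)/4.7 + (V_4 - 24)/4300 = 0
  Node 5: (V_5 - V_4)/4.7 + (V_5 - V_6)/1800 + (V_5 - V_1)/4.3 = 0
  Node 6: (V_6 - V_5)/1800 + (V_6 - 0)/39000 + (V_6 - V_2)/2400 = 0
Collecting terms (coefficients in siemens):
  0.3664·V_1 - 0.1333·V_2 - 0.2326·V_5 = 0.012
  0.1641·V_2 - 0.1333·V_1 - 0.0303·V_3 - 0.0004167·V_6 = 0
  0.03287·V_3 - 0.0303·V_2 = 0
  0.213·V_4 - 0.2128·V_5 = 0.005581
  0.4459·V_5 - 0.2326·V_1 - 0.2128·V_4 - 0.0005556·V_6 = 0
  0.0009979·V_6 - 0.0004167·V_2 - 0.0005556·V_5 = 0
Solving these 6 simultaneous equations (Gaussian elimination) gives:
  V_1 = 5.705 V, V_2 = 5.605 V, V_3 = 5.168 V, V_4 = 5.743 V
  V_5 = 5.723 V, V_6 = 5.527 V
Part 1:
  Read off the nodal solution: V_5 = 5.723 V
Part 2:
  I_R7 = (V_0 - V_4)/R7 = (24 - 5.743)/4300 = 0.004246 A
  Magnitude: I_R7 = 0.004246 A
Part 3:
  I_R3 = (V_2 - V_3)/R3 = (5.605 - 5.168)/33 = 0.01325 A
  P_R3 = I_R3² × R3 = (0.01325)² × 33 = 0.005795 W
Part 4:
  Power in each resistor, P = (ΔV)²/R:
    P_R1 = (24 - 5.705)²/2000 = 0.1674 W
    P_R2 = (5.705 - 5.605)²/7.5 = 0.001324 W
    P_R3 = (5.605 - 5.168)²/33 = 0.005795 W
    P_R4 = (5.743 - 5.723)²/4.7 = 0.00008473 W
    P_R5 = (5.723 - 5.527)²/1800 = 0.00002136 W
    P_R6 = (5.527 - 0)²/39000 = 0.0007832 W
    P_R7 = (24 - 5.743)²/4300 = 0.07752 W
    P_R8 = (5.705 - 5.723)²/4.3 = 0.00007359 W
    P_R9 = (5.605 - 5.527)²/2400 = 0.000002578 W
    P_R10 = (5.168 - 0)²/390 = 0.06849 W
  P_total = P_R1 + P_R2 + P_R3 + P_R4 + P_R5 + P_R6 + P_R7 + P_R8 + P_R9 + P_R10 = 0.3214 W

Final answers:
1. V_5 = 5.723 V
2. I_R7 = 0.004246 A
3. P_R3 = 0.005795 W
4. P_total = 0.3214 W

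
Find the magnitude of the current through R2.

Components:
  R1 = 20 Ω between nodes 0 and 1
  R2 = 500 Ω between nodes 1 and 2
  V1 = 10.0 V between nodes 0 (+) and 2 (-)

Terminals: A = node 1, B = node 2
Nodal analysis, taking node 2 as the 0 V reference.
Source V1 fixes V_0 = 10 V.
KCL at each unknown node (sum of currents leaving = 0; resistances in Ω):
  Node 1: (V_1 - 10)/20 + (V_1 - 0)/500 = 0
Collecting terms: 0.052 × V_1 = 0.5  =>  V_1 = 9.615 V
I_R2 = (V_1 - V_2)/R2 = (9.615 - 0)/500 = 0.01923 A
|I_R2| = 0.01923 A

Final answer: |I_R2| = 0.01923 A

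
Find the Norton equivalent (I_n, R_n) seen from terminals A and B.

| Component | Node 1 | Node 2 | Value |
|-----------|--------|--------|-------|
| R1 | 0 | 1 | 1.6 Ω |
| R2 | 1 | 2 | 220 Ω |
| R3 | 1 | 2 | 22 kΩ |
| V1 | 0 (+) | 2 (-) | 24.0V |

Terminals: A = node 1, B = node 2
Find the Thévenin equivalent first; then I_n = V_th/R_th and R_n = R_th.
Step 1 — V_th is the open-circuit voltage V_A - V_B (nothing connected across the terminals).
Nodal analysis, taking node 2 as the 0 V reference.
Source V1 fixes V_0 = 24 V.
KCL at each unknown node (sum of currents leaving = 0; resistances in Ω):
  Node 1: (V_1 - 24)/1.6 + (V_1 - 0)/220 + (V_1 - 0)/22000 = 0
Collecting terms: 0.6296 × V_1 = 15  =>  V_1 = 23.82 V
V_th = V_1 - V_2 = 23.82 - 0 = 23.82 V
Step 2 — R_th: zero the source — replace V1 by a short circuit (node 2 merges into node 0) — and find the resistance seen between A (node 1) and B (node 0).
Reduce the network between node 1 (A) and node 0 (B) by series/parallel combination:
  Rp1 = R1 ‖ R2 ‖ R3 (parallel, all between nodes 0 and 1) = 1/(1/1.6 + 1/220 + 1/22000) = 1.588 Ω
R_th = 1.588 Ω
I_n = V_th/R_th = 23.82/1.588 = 15 A, and R_n = R_th = 1.588 Ω

Final answer: I_n = 15 A, R_n = 1.588 Ω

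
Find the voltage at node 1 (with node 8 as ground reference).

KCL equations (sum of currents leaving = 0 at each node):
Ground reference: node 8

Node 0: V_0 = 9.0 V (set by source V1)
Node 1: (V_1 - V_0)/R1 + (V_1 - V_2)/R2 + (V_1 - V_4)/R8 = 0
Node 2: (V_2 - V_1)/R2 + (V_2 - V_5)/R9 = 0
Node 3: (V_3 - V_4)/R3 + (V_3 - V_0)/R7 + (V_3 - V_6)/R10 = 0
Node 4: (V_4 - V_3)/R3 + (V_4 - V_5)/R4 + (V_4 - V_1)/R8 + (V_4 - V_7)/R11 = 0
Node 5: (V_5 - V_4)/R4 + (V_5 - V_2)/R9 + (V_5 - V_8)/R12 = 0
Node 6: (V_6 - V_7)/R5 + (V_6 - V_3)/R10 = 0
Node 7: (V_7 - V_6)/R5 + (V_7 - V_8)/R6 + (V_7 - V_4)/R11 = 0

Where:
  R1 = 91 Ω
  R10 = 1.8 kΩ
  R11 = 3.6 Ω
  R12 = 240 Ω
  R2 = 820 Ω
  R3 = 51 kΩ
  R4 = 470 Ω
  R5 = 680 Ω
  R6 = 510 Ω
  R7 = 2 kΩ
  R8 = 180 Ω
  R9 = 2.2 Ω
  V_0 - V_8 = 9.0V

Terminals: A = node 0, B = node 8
Nodal analysis, taking node 8 as the 0 V reference.
Source V1 fixes V_0 = 9 V.
KCL at each unknown node (sum of currents leaving = 0; resistances in Ω):
  Node 1: (V_1 - 9)/91 + (V_1 - V_2)/820 + (V_1 - V_4)/180 = 0
  Node 2: (V_2 - V_1)/820 + (V_2 - V_5)/2.2 = 0
  Node 3: (V_3 - V_4)/51000 + (V_3 - 9)/2000 + (V_3 - V_6)/1800 = 0
  Node 4: (V_4 - V_3)/51000 + (V_4 - V_5)/470 + (V_4 - V_1)/180 + (V_4 - V_7)/3.6 = 0
  Node 5: (V_5 - V_4)/470 + (V_5 - V_2)/2.2 + (V_5 - 0)/240 = 0
  Node 6: (V_6 - V_7)/680 + (V_6 - V_3)/1800 = 0
  Node 7: (V_7 - V_6)/680 + (V_7 - 0)/510 + (V_7 - V_4)/3.6 = 0
Collecting terms (coefficients in siemens):
  0.01776·V_1 - 0.00122·V_2 - 0.005556·V_4 = 0.0989
  0.4558·V_2 - 0.00122·V_1 - 0.4545·V_5 = 0
  0.001075·V_3 - 0.00001961·V_4 - 0.0005556·V_6 = 0.0045
  0.2855·V_4 - 0.005556·V_1 - 0.00001961·V_3 - 0.002128·V_5 - 0.2778·V_7 = 0
  0.4608·V_5 - 0.4545·V_2 - 0.002128·V_4 = 0
  0.002026·V_6 - 0.0005556·V_3 - 0.001471·V_7 = 0
  0.2812·V_7 - 0.2778·V_4 - 0.001471·V_6 = 0
Solving these 7 simultaneous equations (Gaussian elimination) gives:
  V_1 = 7.26 V, V_2 = 2.562 V, V_3 = 7.085 V, V_4 = 4.85 V
  V_5 = 2.55 V, V_6 = 5.441 V, V_7 = 4.82 V
The requested potential is V_1 = 7.26 V.

Final answer: V_1 = 7.26 V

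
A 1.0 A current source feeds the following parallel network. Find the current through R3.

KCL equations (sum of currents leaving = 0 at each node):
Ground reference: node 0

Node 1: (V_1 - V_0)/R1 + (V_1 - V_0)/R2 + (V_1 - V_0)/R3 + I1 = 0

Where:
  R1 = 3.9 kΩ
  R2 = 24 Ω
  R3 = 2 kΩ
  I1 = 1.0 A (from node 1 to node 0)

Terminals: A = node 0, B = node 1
All resistors sit directly between nodes 0 and 1, so they are in parallel and share one voltage V; the full source current 1 A splits among them.
1/R_par = 1/3900 + 1/24 + 1/2000 = 0.04242 S  =>  R_par = 23.57 Ω
V = I × R_par = 1 × 23.57 = 23.57 V
I_R3 = V/R3 = 23.57/2000 = 0.01179 A

Final answer: 0.01179 A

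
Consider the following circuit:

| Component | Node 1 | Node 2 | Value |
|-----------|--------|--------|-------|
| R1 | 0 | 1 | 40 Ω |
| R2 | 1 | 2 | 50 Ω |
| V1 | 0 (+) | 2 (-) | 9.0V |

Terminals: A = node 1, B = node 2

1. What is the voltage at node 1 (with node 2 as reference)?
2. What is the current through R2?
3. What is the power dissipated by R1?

Nodal analysis, taking node 2 as the 0 V reference.
Source V1 fixes V_0 = 9 V.
KCL at each unknown node (sum of currents leaving = 0; resistances in Ω):
  Node 1: (V_1 - 9)/40 + (V_1 - 0)/50 = 0
Collecting terms: 0.045 × V_1 = 0.225  =>  V_1 = 5 V
Part 1:
  Read off the nodal solution: V_1 = 5 V
Part 2:
  I_R2 = (V_1 - V_2)/R2 = (5 - 0)/50 = 0.1 A
  Magnitude: I_R2 = 0.1 A
Part 3:
  I_R1 = (V_0 - V_1)/R1 = (9 - 5)/40 = 0.1 A
  P_R1 = I_R1² × R1 = (0.1)² × 40 = 0.4 W

Final answers:
1. V_1 = 5 V
2. I_R2 = 0.1 A
3. P_R1 = 0.4 W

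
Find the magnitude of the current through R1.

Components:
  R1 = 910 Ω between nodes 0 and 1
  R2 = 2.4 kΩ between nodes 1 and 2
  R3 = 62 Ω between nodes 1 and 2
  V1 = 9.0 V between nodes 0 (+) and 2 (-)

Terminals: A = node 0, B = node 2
Nodal analysis, taking node 2 as the 0 V reference.
Source V1 fixes V_0 = 9 V.
KCL at each unknown node (sum of currents leaving = 0; resistances in Ω):
  Node 1: (V_1 - 9)/910 + (V_1 - 0)/2400 + (V_1 - 0)/62 = 0
Collecting terms: 0.01764 × V_1 = 0.00989  =>  V_1 = 0.5605 V
I_R1 = (V_0 - V_1)/R1 = (9 - 0.5605)/910 = 0.009274 A
|I_R1| = 0.009274 A

Final answer: |I_R1| = 0.009274 A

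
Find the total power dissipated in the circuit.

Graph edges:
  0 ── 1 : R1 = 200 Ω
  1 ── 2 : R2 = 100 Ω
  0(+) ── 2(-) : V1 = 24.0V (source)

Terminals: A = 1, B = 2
Nodal analysis, taking node 2 as the 0 V reference.
Source V1 fixes V_0 = 24 V.
KCL at each unknown node (sum of currents leaving = 0; resistances in Ω):
  Node 1: (V_1 - 24)/200 + (V_1 - 0)/100 = 0
Collecting terms: 0.015 × V_1 = 0.12  =>  V_1 = 8 V
Power in each resistor, P = (ΔV)²/R:
  P_R1 = (24 - 8)²/200 = 1.28 W
  P_R2 = (8 - 0)²/100 = 0.64 W
P_total = P_R1 + P_R2 = 1.92 W

Final answer: 1.92 W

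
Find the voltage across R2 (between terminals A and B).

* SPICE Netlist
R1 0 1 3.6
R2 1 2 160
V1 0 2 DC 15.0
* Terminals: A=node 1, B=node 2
R1 and R2 are in series across V1 (node 0 → node 1 → node 2), and the output A–B is taken across R2, so this is a voltage divider.
Series current: I = V1/(R1 + R2) = 15/(3.6 + 160) = 15/163.6 = 0.09169 A
V_R2 = I × R2 = V1 × R2/(R1 + R2) = 15 × 160/163.6 = 14.67 V

Final answer: 14.67 V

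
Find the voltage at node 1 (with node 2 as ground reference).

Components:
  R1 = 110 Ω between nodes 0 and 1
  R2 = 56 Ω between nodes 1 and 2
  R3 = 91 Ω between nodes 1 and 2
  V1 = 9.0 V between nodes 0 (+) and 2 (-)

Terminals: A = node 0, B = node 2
Nodal analysis, taking node 2 as the 0 V reference.
Source V1 fixes V_0 = 9 V.
KCL at each unknown node (sum of currents leaving = 0; resistances in Ω):
  Node 1: (V_1 - 9)/110 + (V_1 - 0)/56 + (V_1 - 0)/91 = 0
Collecting terms: 0.03794 × V_1 = 0.08182  =>  V_1 = 2.157 V
The requested potential is V_1 = 2.157 V.

Final answer: V_1 = 2.157 V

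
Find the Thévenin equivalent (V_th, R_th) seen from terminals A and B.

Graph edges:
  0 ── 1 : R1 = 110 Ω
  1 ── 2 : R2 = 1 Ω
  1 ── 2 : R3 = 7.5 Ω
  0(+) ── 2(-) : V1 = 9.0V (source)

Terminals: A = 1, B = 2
Step 1 — V_th is the open-circuit voltage V_A - V_B (nothing connected across the terminals).
Nodal analysis, taking node 2 as the 0 V reference.
Source V1 fixes V_0 = 9 V.
KCL at each unknown node (sum of currents leaving = 0; resistances in Ω):
  Node 1: (V_1 - 9)/110 + (V_1 - 0)/1 + (V_1 - 0)/7.5 = 0
Collecting terms: 1.142 × V_1 = 0.08182  =>  V_1 = 0.07162 V
V_th = V_1 - V_2 = 0.07162 - 0 = 0.07162 V
Step 2 — R_th: zero the source — replace V1 by a short circuit (node 2 merges into node 0) — and find the resistance seen between A (node 1) and B (node 0).
Reduce the network between node 1 (A) and node 0 (B) by series/parallel combination:
  Rp1 = R1 ‖ R2 ‖ R3 (parallel, all between nodes 0 and 1) = 1/(1/110 + 1/1 + 1/7.5) = 0.8753 Ω
R_th = 0.8753 Ω

Final answer: V_th = 0.07162 V, R_th = 0.8753 Ω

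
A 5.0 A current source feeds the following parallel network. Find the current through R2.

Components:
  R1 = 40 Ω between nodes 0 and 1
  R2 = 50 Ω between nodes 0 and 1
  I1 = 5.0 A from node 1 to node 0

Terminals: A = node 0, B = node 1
All resistors sit directly between nodes 0 and 1, so they are in parallel and share one voltage V; the full source current 5 A splits among them.
1/R_par = 1/40 + 1/50 = 0.045 S  =>  R_par = 22.22 Ω
V = I × R_par = 5 × 22.22 = 111.1 V
I_R2 = V/R2 = 111.1/50 = 2.222 A

Final answer: 2.222 A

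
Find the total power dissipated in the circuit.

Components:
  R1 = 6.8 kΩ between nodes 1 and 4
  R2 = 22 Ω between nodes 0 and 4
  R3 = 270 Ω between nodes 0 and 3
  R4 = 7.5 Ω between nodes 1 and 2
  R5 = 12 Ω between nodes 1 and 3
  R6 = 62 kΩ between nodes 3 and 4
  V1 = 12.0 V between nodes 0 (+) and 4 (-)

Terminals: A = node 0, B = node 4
Nodal analysis, taking node 4 as the 0 V reference.
Source V1 fixes V_0 = 12 V.
KCL at each unknown node (sum of currents leaving = 0; resistances in Ω):
  Node 1: (V_1 - 0)/6800 + (V_1 - V_2)/7.5 + (V_1 - V_3)/12 = 0
  Node 2: (V_2 - V_1)/7.5 = 0
  Node 3: (V_3 - 12)/270 + (V_3 - V_1)/12 + (V_3 - 0)/62000 = 0
Collecting terms (coefficients in siemens):
  0.2168·V_1 - 0.1333·V_2 - 0.08333·V_3 = 0
  0.1333·V_2 - 0.1333·V_1 = 0
  0.08705·V_3 - 0.08333·V_1 = 0.04444
Solving these 3 simultaneous equations (Gaussian elimination) gives:
  V_1 = 11.47 V, V_2 = 11.47 V, V_3 = 11.49 V
Power in each resistor, P = (ΔV)²/R:
  P_R1 = (11.47 - 0)²/6800 = 0.01936 W
  P_R2 = (12 - 0)²/22 = 6.545 W
  P_R3 = (12 - 11.49)²/270 = 0.000947 W
  P_R4 = (11.47 - 11.47)²/7.5 = 0 W
  P_R5 = (11.47 - 11.49)²/12 = 0.00003417 W
  P_R6 = (11.49 - 0)²/62000 = 0.002131 W
P_total = P_R1 + P_R2 + P_R3 + P_R4 + P_R5 + P_R6 = 6.568 W

Final answer: 6.568 W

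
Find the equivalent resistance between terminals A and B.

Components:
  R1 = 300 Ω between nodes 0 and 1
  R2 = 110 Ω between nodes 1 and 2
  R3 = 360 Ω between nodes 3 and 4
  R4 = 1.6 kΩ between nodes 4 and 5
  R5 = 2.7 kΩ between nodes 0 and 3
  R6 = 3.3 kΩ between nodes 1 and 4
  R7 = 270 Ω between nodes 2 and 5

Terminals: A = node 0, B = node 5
The network is not a plain series/parallel combination. Inject a 1 A test current into terminal A (node 0) and return it from terminal B (node 5); then R_eq = V_A / (1 A).
Nodal analysis, taking node 5 as the 0 V reference.
Current source I_test pushes 1 A into node 0 and draws it out of node 5.
KCL at each unknown node (sum of currents leaving = 0; resistances in Ω):
  Node 0: (V_0 - V_1)/300 + (V_0 - V_3)/2700 - 1 = 0
  Node 1: (V_1 - V_0)/300 + (V_1 - V_2)/110 + (V_1 - V_4)/3300 = 0
  Node 2: (V_2 - V_1)/110 + (V_2 - 0)/270 = 0
  Node 3: (V_3 - V_0)/2700 + (V_3 - V_4)/360 = 0
  Node 4: (V_4 - V_1)/3300 + (V_4 - V_3)/360 + (V_4 - 0)/1600 = 0
Collecting terms (coefficients in siemens):
  0.003704·V_0 - 0.003333·V_1 - 0.0003704·V_3 = 1
  0.01273·V_1 - 0.003333·V_0 - 0.009091·V_2 - 0.000303·V_4 = 0
  0.01279·V_2 - 0.009091·V_1 = 0
  0.003148·V_3 - 0.0003704·V_0 - 0.002778·V_4 = 0
  0.003706·V_4 - 0.000303·V_1 - 0.002778·V_3 = 0
Solving these 5 simultaneous equations (Gaussian elimination) gives:
  V_0 = 589.8 V, V_1 = 324.9 V, V_2 = 230.8 V, V_3 = 274.2 V
  V_4 = 232.1 V
R_eq = V_0 / 1 A = 589.8 Ω

Final answer: 589.8 Ω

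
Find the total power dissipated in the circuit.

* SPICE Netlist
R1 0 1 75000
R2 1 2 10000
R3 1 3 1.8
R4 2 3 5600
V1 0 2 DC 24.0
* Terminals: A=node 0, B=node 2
Nodal analysis, taking node 2 as the 0 V reference.
Source V1 fixes V_0 = 24 V.
KCL at each unknown node (sum of currents leaving = 0; resistances in Ω):
  Node 1: (V_1 - 24)/75000 + (V_1 - 0)/10000 + (V_1 - V_3)/1.8 = 0
  Node 3: (V_3 - V_1)/1.8 + (V_3 - 0)/5600 = 0
Collecting terms (coefficients in siemens):
  0.5557·V_1 - 0.5556·V_3 = 0.00032
  0.5557·V_3 - 0.5556·V_1 = 0
Determinant D = (0.5557)(0.5557) - (-0.5556)(-0.5556) = 0.0001622
V_1 = [(0.00032)(0.5557) - (-0.5556)(0)]/D = 1.096 V
V_3 = [(0.5557)(0) - (0.00032)(-0.5556)]/D = 1.096 V
Power in each resistor, P = (ΔV)²/R:
  P_R1 = (24 - 1.096)²/75000 = 0.006994 W
  P_R2 = (1.096 - 0)²/10000 = 0.0001202 W
  P_R3 = (1.096 - 1.096)²/1.8 = 0.00000006896 W
  P_R4 = (0 - 1.096)²/5600 = 0.0002145 W
P_total = P_R1 + P_R2 + P_R3 + P_R4 = 0.007329 W

Final answer: 0.007329 W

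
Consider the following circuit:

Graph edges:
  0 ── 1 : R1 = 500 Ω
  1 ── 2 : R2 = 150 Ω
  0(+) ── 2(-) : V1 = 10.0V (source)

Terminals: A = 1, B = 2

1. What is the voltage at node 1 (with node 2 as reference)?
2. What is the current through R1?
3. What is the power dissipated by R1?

Nodal analysis, taking node 2 as the 0 V reference.
Source V1 fixes V_0 = 10 V.
KCL at each unknown node (sum of currents leaving = 0; resistances in Ω):
  Node 1: (V_1 - 10)/500 + (V_1 - 0)/150 = 0
Collecting terms: 0.008667 × V_1 = 0.02  =>  V_1 = 2.308 V
Part 1:
  Read off the nodal solution: V_1 = 2.308 V
Part 2:
  I_R1 = (V_0 - V_1)/R1 = (10 - 2.308)/500 = 0.01538 A
  Magnitude: I_R1 = 0.01538 A
Part 3:
  I_R1 = (V_0 - V_1)/R1 = (10 - 2.308)/500 = 0.01538 A
  P_R1 = I_R1² × R1 = (0.01538)² × 500 = 0.1183 W

Final answers:
1. V_1 = 2.308 V
2. I_R1 = 0.01538 A
3. P_R1 = 0.1183 W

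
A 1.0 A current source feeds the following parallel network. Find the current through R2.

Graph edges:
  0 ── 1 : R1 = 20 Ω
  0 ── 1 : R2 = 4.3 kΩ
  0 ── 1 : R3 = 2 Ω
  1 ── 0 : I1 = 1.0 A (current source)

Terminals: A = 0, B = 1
All resistors sit directly between nodes 0 and 1, so they are in parallel and share one voltage V; the full source current 1 A splits among them.
1/R_par = 1/20 + 1/4300 + 1/2 = 0.5502 S  =>  R_par = 1.817 Ω
V = I × R_par = 1 × 1.817 = 1.817 V
I_R2 = V/R2 = 1.817/4300 = 0.0004227 A

Final answer: 0.0004227 A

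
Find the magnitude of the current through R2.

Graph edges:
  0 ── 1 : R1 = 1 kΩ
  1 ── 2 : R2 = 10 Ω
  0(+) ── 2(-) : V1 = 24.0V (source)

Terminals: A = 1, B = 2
Nodal analysis, taking node 2 as the 0 V reference.
Source V1 fixes V_0 = 24 V.
KCL at each unknown node (sum of currents leaving = 0; resistances in Ω):
  Node 1: (V_1 - 24)/1000 + (V_1 - 0)/10 = 0
Collecting terms: 0.101 × V_1 = 0.024  =>  V_1 = 0.2376 V
I_R2 = (V_1 - V_2)/R2 = (0.2376 - 0)/10 = 0.02376 A
|I_R2| = 0.02376 A

Final answer: |I_R2| = 0.02376 A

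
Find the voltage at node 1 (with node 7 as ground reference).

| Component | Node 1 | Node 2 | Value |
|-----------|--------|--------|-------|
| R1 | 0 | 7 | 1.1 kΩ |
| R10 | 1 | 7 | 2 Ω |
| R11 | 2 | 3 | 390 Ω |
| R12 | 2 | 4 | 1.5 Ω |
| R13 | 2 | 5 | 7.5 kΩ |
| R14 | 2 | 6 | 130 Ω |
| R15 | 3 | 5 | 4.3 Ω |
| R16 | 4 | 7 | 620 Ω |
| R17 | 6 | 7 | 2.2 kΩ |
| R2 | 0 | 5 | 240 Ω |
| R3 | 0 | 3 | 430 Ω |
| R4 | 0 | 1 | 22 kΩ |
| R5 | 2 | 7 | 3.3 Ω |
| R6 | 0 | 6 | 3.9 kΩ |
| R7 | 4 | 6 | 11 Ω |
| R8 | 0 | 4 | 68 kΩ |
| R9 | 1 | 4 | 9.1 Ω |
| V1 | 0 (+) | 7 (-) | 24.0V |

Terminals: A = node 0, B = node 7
Nodal analysis, taking node 7 as the 0 V reference.
Source V1 fixes V_0 = 24 V.
KCL at each unknown node (sum of currents leaving = 0; resistances in Ω):
  Node 1: (V_1 - 24)/22000 + (V_1 - V_4)/9.1 + (V_1 - 0)/2 = 0
  Node 2: (V_2 - 0)/3.3 + (V_2 - V_3)/390 + (V_2 - V_4)/1.5 + (V_2 - V_5)/7500 + (V_2 - V_6)/130 = 0
  Node 3: (V_3 - 24)/430 + (V_3 - V_2)/390 + (V_3 - V_5)/4.3 = 0
  Node 4: (V_4 - V_6)/11 + (V_4 - 24)/68000 + (V_4 - V_1)/9.1 + (V_4 - V_2)/1.5 + (V_4 - 0)/620 = 0
  Node 5: (V_5 - 24)/240 + (V_5 - V_2)/7500 + (V_5 - V_3)/4.3 = 0
  Node 6: (V_6 - 24)/3900 + (V_6 - V_4)/11 + (V_6 - V_2)/130 + (V_6 - 0)/2200 = 0
Collecting terms (coefficients in siemens):
  0.6099·V_1 - 0.1099·V_4 = 0.001091
  0.9801·V_2 - 0.002564·V_3 - 0.6667·V_4 - 0.0001333·V_5 - 0.007692·V_6 = 0
  0.2374·V_3 - 0.002564·V_2 - 0.2326·V_5 = 0.05581
  0.8691·V_4 - 0.1099·V_1 - 0.6667·V_2 - 0.09091·V_6 = 0.0003529
  0.2369·V_5 - 0.0001333·V_2 - 0.2326·V_3 = 0.1
  0.09931·V_6 - 0.007692·V_2 - 0.09091·V_4 = 0.006154
Solving these 6 simultaneous equations (Gaussian elimination) gives:
  V_1 = 0.02438 V, V_2 = 0.1334 V, V_3 = 16.94 V, V_4 = 0.1254 V
  V_5 = 17.06 V, V_6 = 0.1871 V
The requested potential is V_1 = 0.02438 V.

Final answer: V_1 = 0.02438 V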